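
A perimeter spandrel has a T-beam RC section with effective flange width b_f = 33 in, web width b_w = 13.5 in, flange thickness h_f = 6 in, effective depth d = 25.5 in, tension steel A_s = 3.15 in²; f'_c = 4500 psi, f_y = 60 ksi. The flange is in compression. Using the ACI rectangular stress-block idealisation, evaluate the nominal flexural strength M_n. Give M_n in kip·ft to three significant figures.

M_n ≈ 390 kip·ft

Tension: T = A_s f_y = 3.15 × 60 = 189 kips.
Try a within the flange: a = T/(0.85 f'_c b_f) = 189/(0.85 × 4.5 × 33) = 1.497 in.
Since a = 1.497 ≤ h_f = 6 in, the stress block lies entirely in the flange; analyse as a rectangular beam of width b_f.
M_n = T(d − a/2) = 189 × (25.5 − 0.7485) = 4678.0 kip·in.
M_n = 4678.0/12 = 389.83 kip·ft.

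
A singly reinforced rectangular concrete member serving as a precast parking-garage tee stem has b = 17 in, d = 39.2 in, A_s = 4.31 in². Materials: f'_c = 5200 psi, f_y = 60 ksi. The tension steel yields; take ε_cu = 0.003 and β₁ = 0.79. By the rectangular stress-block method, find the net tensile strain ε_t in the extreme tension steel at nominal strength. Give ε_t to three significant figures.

ε_t ≈ 0.0240

a = A_s f_y/(0.85 f'_c b) = 3.442 in.
β₁ = 0.79, so c = a/β₁ = 3.442/0.79 = 4.357 in.
From the linear strain diagram with ε_cu = 0.003: ε_t = 0.003 (d − c)/c = 0.003 × (39.2 − 4.357)/4.357 = 0.0240.
Since ε_t ≥ 0.005, the section is tension-controlled.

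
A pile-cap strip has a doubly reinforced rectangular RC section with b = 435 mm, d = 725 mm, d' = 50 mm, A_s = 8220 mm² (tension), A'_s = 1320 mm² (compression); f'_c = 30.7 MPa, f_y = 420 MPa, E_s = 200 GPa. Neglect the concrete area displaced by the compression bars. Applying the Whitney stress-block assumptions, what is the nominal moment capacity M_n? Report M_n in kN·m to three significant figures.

M_n ≈ 2110 kN·m

Assume both tension and compression steel yield.
Net tension couple steel: A_s − A'_s = 6900 mm².
a = (A_s − A'_s) f_y / (0.85 f'_c b) = 2898000/(0.85 × 30.7 × 435) = 255.30 mm.
c = a/β₁ = 255.30/0.831 = 307.22 mm; ε'_s = 0.003(c − d')/c = 0.0025 ≥ f_y/E_s = 0.0021, so compression steel does yield.
M_n = (A_s − A'_s) f_y (d − a/2) + A'_s f_y (d − d') = [2898000 × (725 − 127.65) + 554400 × (725 − 50)] × 10⁻⁶ = 1731.12 + 374.22 = 2105.34 kN·m.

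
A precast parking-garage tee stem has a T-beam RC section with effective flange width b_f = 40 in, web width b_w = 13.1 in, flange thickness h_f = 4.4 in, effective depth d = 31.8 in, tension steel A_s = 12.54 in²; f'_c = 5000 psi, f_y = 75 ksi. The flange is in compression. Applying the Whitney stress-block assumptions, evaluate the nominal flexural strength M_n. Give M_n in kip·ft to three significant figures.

Tension: T = A_s f_y = 12.54 × 75 = 940.5 kips.
Try a within the flange: a = T/(0.85 f'_c b_f) = 940.5/(0.85 × 5 × 40) = 5.532 in.
a = 5.532 > h_f = 4.4 in: the block extends into the web. Split into flange-overhang and web parts.
C_f = 0.85 f'_c (b_f − b_w) h_f = 0.85 × 5 × (40 − 13.1) × 4.4 = 503.0 kips.
Remaining web compression depth: a_w = (T − C_f)/(0.85 f'_c b_w) = (940.5 − 503.0)/(0.85 × 5 × 13.1) = 7.858 in.
M_n = C_f(d − h_f/2) + (T − C_f)(d − a_w/2) = 503.0 × (31.8 − 2.2) + 437.5 × (31.8 − 3.929) = 14888.8 + 12193.6 = 27082.4 kip·in.
M_n = 27082.4/12 = 2256.87 kip·ft.

M_n ≈ 2260 kip·ft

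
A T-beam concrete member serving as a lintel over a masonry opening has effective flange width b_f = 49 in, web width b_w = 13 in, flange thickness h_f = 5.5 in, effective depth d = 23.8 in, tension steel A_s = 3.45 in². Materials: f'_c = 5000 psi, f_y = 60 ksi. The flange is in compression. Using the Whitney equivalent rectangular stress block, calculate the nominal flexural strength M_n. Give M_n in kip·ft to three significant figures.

Tension: T = A_s f_y = 3.45 × 60 = 207 kips.
Try a within the flange: a = T/(0.85 f'_c b_f) = 207/(0.85 × 5 × 49) = 0.994 in.
Since a = 0.994 ≤ h_f = 5.5 in, the stress block lies entirely in the flange; analyse as a rectangular beam of width b_f.
M_n = T(d − a/2) = 207 × (23.8 − 0.497) = 4823.7 kip·in.
M_n = 4823.7/12 = 401.98 kip·ft.

M_n ≈ 402 kip·ft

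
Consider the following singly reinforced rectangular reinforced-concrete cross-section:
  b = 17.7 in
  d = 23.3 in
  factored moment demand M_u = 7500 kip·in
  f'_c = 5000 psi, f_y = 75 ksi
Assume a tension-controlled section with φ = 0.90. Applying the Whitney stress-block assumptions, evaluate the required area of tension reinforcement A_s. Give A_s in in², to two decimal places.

A_s ≈ 5.39 in²

M_n = M_u/φ = 7500/0.90 = 8333.33 kip·in.
From M_n = 0.85 f'_c a b (d − a/2):
a = d − √(d² − 2M_n/(0.85 f'_c b)) = 23.3 − √(23.3² − 2 × 8333.33/(0.85 × 5 × 17.7)) = 5.374 in.
A_s = 0.85 f'_c a b / f_y = 0.85 × 5 × 5.374 × 17.7 / 75 = 5.390 in².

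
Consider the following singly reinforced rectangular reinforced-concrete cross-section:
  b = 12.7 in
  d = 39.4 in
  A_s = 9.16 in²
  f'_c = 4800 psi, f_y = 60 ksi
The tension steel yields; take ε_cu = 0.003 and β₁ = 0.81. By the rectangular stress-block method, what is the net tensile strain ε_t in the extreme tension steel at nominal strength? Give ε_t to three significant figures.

ε_t ≈ 0.00603

a = A_s f_y/(0.85 f'_c b) = 10.607 in.
β₁ = 0.81, so c = a/β₁ = 10.607/0.81 = 13.095 in.
From the linear strain diagram with ε_cu = 0.003: ε_t = 0.003 (d − c)/c = 0.003 × (39.4 − 13.095)/13.095 = 0.00603.
Since ε_t ≥ 0.005, the section is tension-controlled.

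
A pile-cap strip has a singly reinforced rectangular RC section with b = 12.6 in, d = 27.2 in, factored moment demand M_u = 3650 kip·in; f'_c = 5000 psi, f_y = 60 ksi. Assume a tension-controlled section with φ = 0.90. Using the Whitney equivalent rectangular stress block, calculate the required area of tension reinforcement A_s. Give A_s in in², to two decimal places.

M_n = M_u/φ = 3650/0.90 = 4055.56 kip·in.
From M_n = 0.85 f'_c a b (d − a/2):
a = d − √(d² − 2M_n/(0.85 f'_c b)) = 27.2 − √(27.2² − 2 × 4055.56/(0.85 × 5 × 12.6)) = 2.944 in.
A_s = 0.85 f'_c a b / f_y = 0.85 × 5 × 2.944 × 12.6 / 60 = 2.628 in².

A_s ≈ 2.63 in²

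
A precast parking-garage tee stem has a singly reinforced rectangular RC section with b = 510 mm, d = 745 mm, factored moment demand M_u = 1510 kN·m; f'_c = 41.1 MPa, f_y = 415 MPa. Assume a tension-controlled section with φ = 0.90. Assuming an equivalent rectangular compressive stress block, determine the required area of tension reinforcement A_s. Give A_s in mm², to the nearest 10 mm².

A_s ≈ 5990 mm²

M_n = M_u/φ = 1510/0.90 = 1677.78 kN·m.
With M_n = 0.85 f'_c a b (d − a/2), solve the quadratic for a:
a = d − √(d² − 2M_n/(0.85 f'_c b)) = 745 − √(745² − 2 × 1677.78×10⁶/(0.85 × 41.1 × 510)) = 139.45 mm.
A_s = 0.85 f'_c a b / f_y = 0.85 × 41.1 × 139.45 × 510 / 415 = 5986.9 mm².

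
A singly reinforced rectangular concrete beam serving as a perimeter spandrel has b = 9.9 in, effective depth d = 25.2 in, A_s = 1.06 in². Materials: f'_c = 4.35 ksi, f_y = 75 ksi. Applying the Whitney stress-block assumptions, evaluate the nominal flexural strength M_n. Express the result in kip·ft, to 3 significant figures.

T = A_s f_y = 1.06 × 75 = 79.5 kips.
a = T/(0.85 f'_c b) = 79.5/(0.85 × 4.35 × 9.9) = 2.172 in.
M_n = T(d − a/2) = 79.5 × (25.2 − 1.086) = 1917.1 kip·in = 1917.1/12 = 159.76 kip·ft.

M_n ≈ 160 kip·ft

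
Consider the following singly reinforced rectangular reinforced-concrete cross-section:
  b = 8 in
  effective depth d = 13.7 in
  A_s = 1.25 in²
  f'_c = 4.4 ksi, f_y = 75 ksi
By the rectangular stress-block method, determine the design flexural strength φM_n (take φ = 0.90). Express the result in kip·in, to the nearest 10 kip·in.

T = A_s f_y = 1.25 × 75 = 93.75 kips.
a = T/(0.85 f'_c b) = 93.75/(0.85 × 4.4 × 8) = 3.133 in.
M_n = T(d − a/2) = 93.75 × (13.7 − 1.5665) = 1137.5 kip·in.
φM_n = 0.90 × 1137.5 = 1023.8 kip·in.

φM_n ≈ 1020 kip·in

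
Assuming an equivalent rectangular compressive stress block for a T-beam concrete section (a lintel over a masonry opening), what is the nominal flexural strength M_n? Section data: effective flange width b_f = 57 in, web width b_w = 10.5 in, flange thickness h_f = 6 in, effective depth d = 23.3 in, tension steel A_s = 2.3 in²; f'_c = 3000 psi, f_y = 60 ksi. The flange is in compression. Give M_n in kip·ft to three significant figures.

Tension: T = A_s f_y = 2.3 × 60 = 138 kips.
Try a within the flange: a = T/(0.85 f'_c b_f) = 138/(0.85 × 3 × 57) = 0.949 in.
Since a = 0.949 ≤ h_f = 6 in, the stress block lies entirely in the flange; analyse as a rectangular beam of width b_f.
M_n = T(d − a/2) = 138 × (23.3 − 0.4745) = 3149.9 kip·in.
M_n = 3149.9/12 = 262.49 kip·ft.

M_n ≈ 262 kip·ft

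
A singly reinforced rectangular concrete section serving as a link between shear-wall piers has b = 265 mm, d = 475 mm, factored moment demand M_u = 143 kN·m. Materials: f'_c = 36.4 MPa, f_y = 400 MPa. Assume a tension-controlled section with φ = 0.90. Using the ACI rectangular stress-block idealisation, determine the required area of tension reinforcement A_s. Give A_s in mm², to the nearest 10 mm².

M_n = M_u/φ = 143/0.90 = 158.889 kN·m.
With M_n = 0.85 f'_c a b (d − a/2), solve the quadratic for a:
a = d − √(d² − 2M_n/(0.85 f'_c b)) = 475 − √(475² − 2 × 158.889×10⁶/(0.85 × 36.4 × 265)) = 42.72 mm.
A_s = 0.85 f'_c a b / f_y = 0.85 × 36.4 × 42.72 × 265 / 400 = 875.7 mm².

A_s ≈ 880 mm²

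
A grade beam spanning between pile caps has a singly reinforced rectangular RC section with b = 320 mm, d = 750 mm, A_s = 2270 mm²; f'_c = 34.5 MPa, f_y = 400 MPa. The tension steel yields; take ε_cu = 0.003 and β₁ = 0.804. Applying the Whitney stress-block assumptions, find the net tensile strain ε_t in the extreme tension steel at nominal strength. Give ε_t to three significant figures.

ε_t ≈ 0.0157

a = A_s f_y/(0.85 f'_c b) = 96.76 mm.
β₁ = 0.804, so c = a/β₁ = 96.76/0.804 = 120.35 mm.
From the linear strain diagram with ε_cu = 0.003: ε_t = 0.003 (d − c)/c = 0.003 × (750 − 120.35)/120.35 = 0.0157.
Since ε_t ≥ 0.005, the section is tension-controlled.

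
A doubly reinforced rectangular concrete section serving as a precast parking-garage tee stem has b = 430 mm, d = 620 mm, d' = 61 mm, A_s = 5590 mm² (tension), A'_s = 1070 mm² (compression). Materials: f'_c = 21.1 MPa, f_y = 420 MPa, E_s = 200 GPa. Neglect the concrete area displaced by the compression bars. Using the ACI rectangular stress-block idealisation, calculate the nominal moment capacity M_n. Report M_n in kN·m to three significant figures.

Assume both tension and compression steel yield.
Net tension couple steel: A_s − A'_s = 4520 mm².
a = (A_s − A'_s) f_y / (0.85 f'_c b) = 1898400/(0.85 × 21.1 × 430) = 246.16 mm.
c = a/β₁ = 246.16/0.85 = 289.60 mm; ε'_s = 0.003(c − d')/c = 0.0024 ≥ f_y/E_s = 0.0021, so compression steel does yield.
M_n = (A_s − A'_s) f_y (d − a/2) + A'_s f_y (d − d') = [1898400 × (620 − 123.08) + 449400 × (620 − 61)] × 10⁻⁶ = 943.35 + 251.21 = 1194.56 kN·m.

M_n ≈ 1190 kN·m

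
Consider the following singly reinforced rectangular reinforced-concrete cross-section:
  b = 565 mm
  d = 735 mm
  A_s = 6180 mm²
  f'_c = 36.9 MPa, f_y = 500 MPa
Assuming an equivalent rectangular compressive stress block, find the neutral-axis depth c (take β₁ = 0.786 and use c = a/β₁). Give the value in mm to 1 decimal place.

T = A_s f_y = 6180 × 500 = 3090000 N = 3090 kN.
Setting C = 0.85 f'_c a b equal to T: a = 3090000/(0.85 × 36.9 × 565) = 174.367 mm.
With β₁ = 0.786, c = a/β₁ = 174.367/0.786 = 221.8 mm.

c ≈ 221.8 mm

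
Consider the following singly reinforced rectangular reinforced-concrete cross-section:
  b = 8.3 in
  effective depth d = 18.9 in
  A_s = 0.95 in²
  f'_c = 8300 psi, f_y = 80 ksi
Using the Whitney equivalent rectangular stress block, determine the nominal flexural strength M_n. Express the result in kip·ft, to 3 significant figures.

M_n ≈ 116 kip·ft

T = A_s f_y = 0.95 × 80 = 76 kips.
a = T/(0.85 f'_c b) = 76/(0.85 × 8.3 × 8.3) = 1.298 in.
M_n = T(d − a/2) = 76 × (18.9 − 0.649) = 1387.1 kip·in = 1387.1/12 = 115.59 kip·ft.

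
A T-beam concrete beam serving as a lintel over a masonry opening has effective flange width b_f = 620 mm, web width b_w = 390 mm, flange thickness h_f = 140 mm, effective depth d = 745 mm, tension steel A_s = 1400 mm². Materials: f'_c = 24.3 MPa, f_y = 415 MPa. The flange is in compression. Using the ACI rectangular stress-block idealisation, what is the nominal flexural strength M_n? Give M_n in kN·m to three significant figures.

M_n ≈ 420 kN·m

Tension: T = A_s f_y = 1400 × 415 = 581000 N.
Try a within the flange: a = T/(0.85 f'_c b_f) = 581000/(0.85 × 24.3 × 620) = 45.37 mm.
Since a = 45.37 ≤ h_f = 140 mm, the stress block lies entirely in the flange; analyse as a rectangular beam of width b_f.
M_n = T(d − a/2) = 581000 × (745 − 22.685) = 419.67 × 10⁶ N·mm.
M_n = 419.67 kN·m.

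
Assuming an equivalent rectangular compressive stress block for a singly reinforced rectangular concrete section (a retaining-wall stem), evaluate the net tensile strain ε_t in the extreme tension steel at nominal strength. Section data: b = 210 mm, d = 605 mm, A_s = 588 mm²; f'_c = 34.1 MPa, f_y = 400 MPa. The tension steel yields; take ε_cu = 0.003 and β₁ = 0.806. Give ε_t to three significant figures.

ε_t ≈ 0.0349

a = A_s f_y/(0.85 f'_c b) = 38.64 mm.
β₁ = 0.806, so c = a/β₁ = 38.64/0.806 = 47.94 mm.
From the linear strain diagram with ε_cu = 0.003: ε_t = 0.003 (d − c)/c = 0.003 × (605 − 47.94)/47.94 = 0.0349.
Since ε_t ≥ 0.005, the section is tension-controlled.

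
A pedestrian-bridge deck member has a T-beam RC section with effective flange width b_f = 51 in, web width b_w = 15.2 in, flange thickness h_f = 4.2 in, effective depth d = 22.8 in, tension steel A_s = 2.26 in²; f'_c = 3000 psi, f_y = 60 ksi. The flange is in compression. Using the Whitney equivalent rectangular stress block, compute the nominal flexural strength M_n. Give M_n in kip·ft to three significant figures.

M_n ≈ 252 kip·ft

Tension: T = A_s f_y = 2.26 × 60 = 135.6 kips.
Try a within the flange: a = T/(0.85 f'_c b_f) = 135.6/(0.85 × 3 × 51) = 1.043 in.
Since a = 1.043 ≤ h_f = 4.2 in, the stress block lies entirely in the flange; analyse as a rectangular beam of width b_f.
M_n = T(d − a/2) = 135.6 × (22.8 − 0.5215) = 3021.0 kip·in.
M_n = 3021.0/12 = 251.75 kip·ft.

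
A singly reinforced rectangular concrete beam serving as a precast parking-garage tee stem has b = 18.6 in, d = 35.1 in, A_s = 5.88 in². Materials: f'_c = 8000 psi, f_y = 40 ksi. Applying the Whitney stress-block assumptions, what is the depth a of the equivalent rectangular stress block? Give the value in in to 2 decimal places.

T = A_s f_y = 5.88 × 40 = 235.2 kips.
a = T/(0.85 f'_c b) = 235.2/(0.85 × 8 × 18.6) = 1.86 in.

a ≈ 1.86 in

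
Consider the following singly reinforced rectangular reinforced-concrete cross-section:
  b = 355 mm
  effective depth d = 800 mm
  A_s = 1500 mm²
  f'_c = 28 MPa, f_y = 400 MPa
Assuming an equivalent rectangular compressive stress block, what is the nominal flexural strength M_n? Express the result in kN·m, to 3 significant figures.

T = A_s f_y = 1500 × 400 = 600000 N = 600 kN.
From C = T: a = T/(0.85 f'_c b) = 600000/(0.85 × 28 × 355) = 71.01 mm.
M_n = T(d − a/2) = 600 kN × (800 − 35.505) mm = 458.70 kN·m.

M_n ≈ 459 kN·m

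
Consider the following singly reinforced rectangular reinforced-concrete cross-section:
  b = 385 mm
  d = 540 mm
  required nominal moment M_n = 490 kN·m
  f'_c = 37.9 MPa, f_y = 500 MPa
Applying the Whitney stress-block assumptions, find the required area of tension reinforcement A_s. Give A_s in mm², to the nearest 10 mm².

With M_n = 0.85 f'_c a b (d − a/2), solve the quadratic for a:
a = d − √(d² − 2M_n/(0.85 f'_c b)) = 540 − √(540² − 2 × 490×10⁶/(0.85 × 37.9 × 385)) = 78.93 mm.
A_s = 0.85 f'_c a b / f_y = 0.85 × 37.9 × 78.93 × 385 / 500 = 1957.9 mm².

A_s ≈ 1960 mm²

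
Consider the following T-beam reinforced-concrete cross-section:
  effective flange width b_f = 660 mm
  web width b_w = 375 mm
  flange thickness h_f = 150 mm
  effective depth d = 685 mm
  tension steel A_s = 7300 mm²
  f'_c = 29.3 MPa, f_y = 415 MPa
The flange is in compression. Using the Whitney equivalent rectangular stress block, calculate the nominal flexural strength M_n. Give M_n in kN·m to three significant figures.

Tension: T = A_s f_y = 7300 × 415 = 3029500 N.
Try a within the flange: a = T/(0.85 f'_c b_f) = 3029500/(0.85 × 29.3 × 660) = 184.31 mm.
a = 184.31 > h_f = 150 mm: the block extends into the web. Split into flange-overhang and web parts.
C_f = 0.85 f'_c (b_f − b_w) h_f = 0.85 × 29.3 × (660 − 375) × 150 = 1064689 N.
Remaining web compression depth: a_w = (T − C_f)/(0.85 f'_c b_w) = (3029500 − 1064689)/(0.85 × 29.3 × 375) = 210.38 mm.
M_n = C_f(d − h_f/2) + (T − C_f)(d − a_w/2) = 1064689 × (685 − 75) + 1964811 × (685 − 105.19) = 649.46 + 1139.22 = 1788.68 × 10⁶ N·mm.
M_n = 1788.68 kN·m.

M_n ≈ 1790 kN·m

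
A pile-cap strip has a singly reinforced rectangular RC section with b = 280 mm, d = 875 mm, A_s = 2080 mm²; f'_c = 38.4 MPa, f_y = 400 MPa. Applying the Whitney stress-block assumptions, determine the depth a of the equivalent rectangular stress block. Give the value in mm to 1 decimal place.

T = A_s f_y = 2080 × 400 = 832000 N = 832 kN.
Setting C = 0.85 f'_c a b equal to T: a = 832000/(0.85 × 38.4 × 280) = 91.0 mm.

a ≈ 91.0 mm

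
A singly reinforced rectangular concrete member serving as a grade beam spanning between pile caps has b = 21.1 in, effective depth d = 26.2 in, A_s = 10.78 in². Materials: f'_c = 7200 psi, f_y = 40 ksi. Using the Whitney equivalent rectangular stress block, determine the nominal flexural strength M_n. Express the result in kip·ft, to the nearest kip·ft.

T = A_s f_y = 10.78 × 40 = 431.2 kips.
a = T/(0.85 f'_c b) = 431.2/(0.85 × 7.2 × 21.1) = 3.339 in.
M_n = T(d − a/2) = 431.2 × (26.2 − 1.6695) = 10577.6 kip·in = 10577.6/12 = 881.47 kip·ft.

M_n ≈ 881 kip·ft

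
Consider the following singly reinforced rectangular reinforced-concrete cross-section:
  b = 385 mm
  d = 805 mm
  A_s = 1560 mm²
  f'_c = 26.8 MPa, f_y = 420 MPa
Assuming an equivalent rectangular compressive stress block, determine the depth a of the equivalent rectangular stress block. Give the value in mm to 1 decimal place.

a ≈ 74.7 mm

T = A_s f_y = 1560 × 420 = 655200 N = 655.2 kN.
Setting C = 0.85 f'_c a b equal to T: a = 655200/(0.85 × 26.8 × 385) = 74.7 mm.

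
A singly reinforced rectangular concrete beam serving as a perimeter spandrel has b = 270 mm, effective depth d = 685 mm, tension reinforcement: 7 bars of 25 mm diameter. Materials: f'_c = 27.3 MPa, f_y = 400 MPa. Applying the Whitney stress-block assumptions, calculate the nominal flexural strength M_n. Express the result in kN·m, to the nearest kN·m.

A_s = 7 × 491 = 3437 mm².
T = A_s f_y = 3437 × 400 = 1374800 N = 1374.8 kN.
From C = T: a = T/(0.85 f'_c b) = 1374800/(0.85 × 27.3 × 270) = 219.43 mm.
M_n = T(d − a/2) = 1374.8 kN × (685 − 109.715) mm = 790.90 kN·m.

M_n ≈ 791 kN·m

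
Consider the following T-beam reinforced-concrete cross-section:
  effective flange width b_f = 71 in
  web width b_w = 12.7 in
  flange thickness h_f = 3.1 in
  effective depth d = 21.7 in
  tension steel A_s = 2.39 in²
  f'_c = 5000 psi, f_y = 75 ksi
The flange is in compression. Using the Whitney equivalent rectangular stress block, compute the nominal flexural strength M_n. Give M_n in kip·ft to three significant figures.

M_n ≈ 320 kip·ft

Tension: T = A_s f_y = 2.39 × 75 = 179.25 kips.
Try a within the flange: a = T/(0.85 f'_c b_f) = 179.25/(0.85 × 5 × 71) = 0.594 in.
Since a = 0.594 ≤ h_f = 3.1 in, the stress block lies entirely in the flange; analyse as a rectangular beam of width b_f.
M_n = T(d − a/2) = 179.25 × (21.7 − 0.297) = 3836.5 kip·in.
M_n = 3836.5/12 = 319.71 kip·ft.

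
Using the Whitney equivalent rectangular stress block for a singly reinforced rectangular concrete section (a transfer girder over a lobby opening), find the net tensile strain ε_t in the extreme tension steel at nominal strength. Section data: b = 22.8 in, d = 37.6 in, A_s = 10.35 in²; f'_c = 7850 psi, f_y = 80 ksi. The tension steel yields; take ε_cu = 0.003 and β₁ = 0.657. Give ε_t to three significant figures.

a = A_s f_y/(0.85 f'_c b) = 5.443 in.
β₁ = 0.657, so c = a/β₁ = 5.443/0.657 = 8.285 in.
From the linear strain diagram with ε_cu = 0.003: ε_t = 0.003 (d − c)/c = 0.003 × (37.6 − 8.285)/8.285 = 0.0106.
Since ε_t ≥ 0.005, the section is tension-controlled.

ε_t ≈ 0.0106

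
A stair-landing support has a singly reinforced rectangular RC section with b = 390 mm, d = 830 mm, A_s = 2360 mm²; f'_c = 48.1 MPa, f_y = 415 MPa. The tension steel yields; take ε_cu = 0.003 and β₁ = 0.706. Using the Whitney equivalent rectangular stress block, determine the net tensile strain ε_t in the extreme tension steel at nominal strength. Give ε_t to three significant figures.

ε_t ≈ 0.0256

a = A_s f_y/(0.85 f'_c b) = 61.42 mm.
β₁ = 0.706, so c = a/β₁ = 61.42/0.706 = 87.00 mm.
From the linear strain diagram with ε_cu = 0.003: ε_t = 0.003 (d − c)/c = 0.003 × (830 − 87.00)/87.00 = 0.0256.
Since ε_t ≥ 0.005, the section is tension-controlled.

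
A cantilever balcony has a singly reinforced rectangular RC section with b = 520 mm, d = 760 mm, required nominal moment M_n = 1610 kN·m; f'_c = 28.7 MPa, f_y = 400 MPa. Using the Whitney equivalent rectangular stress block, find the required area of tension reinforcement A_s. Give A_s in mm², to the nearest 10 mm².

With M_n = 0.85 f'_c a b (d − a/2), solve the quadratic for a:
a = d − √(d² − 2M_n/(0.85 f'_c b)) = 760 − √(760² − 2 × 1610×10⁶/(0.85 × 28.7 × 520)) = 191.00 mm.
A_s = 0.85 f'_c a b / f_y = 0.85 × 28.7 × 191.00 × 520 / 400 = 6057.3 mm².

A_s ≈ 6060 mm²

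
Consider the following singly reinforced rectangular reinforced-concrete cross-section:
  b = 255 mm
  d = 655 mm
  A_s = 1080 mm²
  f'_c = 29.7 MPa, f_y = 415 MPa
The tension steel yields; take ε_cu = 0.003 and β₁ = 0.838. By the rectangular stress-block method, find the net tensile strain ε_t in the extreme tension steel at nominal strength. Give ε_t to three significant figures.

a = A_s f_y/(0.85 f'_c b) = 69.62 mm.
β₁ = 0.838, so c = a/β₁ = 69.62/0.838 = 83.08 mm.
From the linear strain diagram with ε_cu = 0.003: ε_t = 0.003 (d − c)/c = 0.003 × (655 − 83.08)/83.08 = 0.0207.
Since ε_t ≥ 0.005, the section is tension-controlled.

ε_t ≈ 0.0207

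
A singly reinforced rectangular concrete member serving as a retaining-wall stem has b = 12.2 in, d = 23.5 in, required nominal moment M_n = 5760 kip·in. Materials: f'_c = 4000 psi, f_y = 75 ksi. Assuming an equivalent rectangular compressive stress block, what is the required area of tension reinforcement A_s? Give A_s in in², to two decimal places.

A_s ≈ 3.83 in²

From M_n = 0.85 f'_c a b (d − a/2):
a = d − √(d² − 2M_n/(0.85 f'_c b)) = 23.5 − √(23.5² − 2 × 5760/(0.85 × 4 × 12.2)) = 6.931 in.
A_s = 0.85 f'_c a b / f_y = 0.85 × 4 × 6.931 × 12.2 / 75 = 3.833 in².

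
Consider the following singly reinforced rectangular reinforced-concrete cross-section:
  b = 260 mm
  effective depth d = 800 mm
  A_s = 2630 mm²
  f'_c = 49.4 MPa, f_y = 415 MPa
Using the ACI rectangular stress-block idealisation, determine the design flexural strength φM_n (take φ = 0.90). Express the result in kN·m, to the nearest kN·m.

T = A_s f_y = 2630 × 415 = 1091450 N = 1091.45 kN.
From C = T: a = T/(0.85 f'_c b) = 1091450/(0.85 × 49.4 × 260) = 99.97 mm.
M_n = T(d − a/2) = 1091.45 kN × (800 − 49.985) mm = 818.60 kN·m.
φM_n = 0.90 × 818.60 = 736.74 kN·m.

φM_n ≈ 737 kN·m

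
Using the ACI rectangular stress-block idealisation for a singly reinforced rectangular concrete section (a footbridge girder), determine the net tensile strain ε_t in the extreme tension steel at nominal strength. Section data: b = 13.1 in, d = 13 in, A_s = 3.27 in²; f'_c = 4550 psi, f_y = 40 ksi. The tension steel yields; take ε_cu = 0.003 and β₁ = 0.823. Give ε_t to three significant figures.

ε_t ≈ 0.00943

a = A_s f_y/(0.85 f'_c b) = 2.582 in.
β₁ = 0.823, so c = a/β₁ = 2.582/0.823 = 3.137 in.
From the linear strain diagram with ε_cu = 0.003: ε_t = 0.003 (d − c)/c = 0.003 × (13 − 3.137)/3.137 = 0.00943.
Since ε_t ≥ 0.005, the section is tension-controlled.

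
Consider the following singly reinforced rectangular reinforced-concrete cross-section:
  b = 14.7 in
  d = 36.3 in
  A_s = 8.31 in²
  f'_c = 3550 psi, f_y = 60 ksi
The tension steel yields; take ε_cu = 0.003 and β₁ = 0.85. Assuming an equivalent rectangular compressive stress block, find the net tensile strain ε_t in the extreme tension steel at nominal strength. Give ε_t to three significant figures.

a = A_s f_y/(0.85 f'_c b) = 11.241 in.
β₁ = 0.85, so c = a/β₁ = 11.241/0.85 = 13.225 in.
From the linear strain diagram with ε_cu = 0.003: ε_t = 0.003 (d − c)/c = 0.003 × (36.3 − 13.225)/13.225 = 0.00523.
Since ε_t ≥ 0.005, the section is tension-controlled.

ε_t ≈ 0.00523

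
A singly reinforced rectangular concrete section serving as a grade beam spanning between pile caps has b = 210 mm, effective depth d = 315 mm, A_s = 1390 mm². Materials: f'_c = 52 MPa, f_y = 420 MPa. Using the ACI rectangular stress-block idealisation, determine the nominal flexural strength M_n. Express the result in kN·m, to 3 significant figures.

M_n ≈ 166 kN·m

T = A_s f_y = 1390 × 420 = 583800 N = 583.8 kN.
From C = T: a = T/(0.85 f'_c b) = 583800/(0.85 × 52 × 210) = 62.90 mm.
M_n = T(d − a/2) = 583.8 kN × (315 − 31.45) mm = 165.54 kN·m.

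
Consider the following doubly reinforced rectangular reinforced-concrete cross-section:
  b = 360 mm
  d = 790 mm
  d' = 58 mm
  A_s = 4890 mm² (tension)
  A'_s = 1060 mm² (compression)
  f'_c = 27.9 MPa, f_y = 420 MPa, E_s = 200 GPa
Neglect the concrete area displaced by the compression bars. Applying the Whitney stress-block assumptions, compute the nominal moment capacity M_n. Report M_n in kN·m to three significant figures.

Assume both tension and compression steel yield.
Net tension couple steel: A_s − A'_s = 3830 mm².
a = (A_s − A'_s) f_y / (0.85 f'_c b) = 1608600/(0.85 × 27.9 × 360) = 188.42 mm.
c = a/β₁ = 188.42/0.85 = 221.67 mm; ε'_s = 0.003(c − d')/c = 0.0022 ≥ f_y/E_s = 0.0021, so compression steel does yield.
M_n = (A_s − A'_s) f_y (d − a/2) + A'_s f_y (d − d') = [1608600 × (790 − 94.21) + 445200 × (790 − 58)] × 10⁻⁶ = 1119.25 + 325.89 = 1445.14 kN·m.

M_n ≈ 1450 kN·m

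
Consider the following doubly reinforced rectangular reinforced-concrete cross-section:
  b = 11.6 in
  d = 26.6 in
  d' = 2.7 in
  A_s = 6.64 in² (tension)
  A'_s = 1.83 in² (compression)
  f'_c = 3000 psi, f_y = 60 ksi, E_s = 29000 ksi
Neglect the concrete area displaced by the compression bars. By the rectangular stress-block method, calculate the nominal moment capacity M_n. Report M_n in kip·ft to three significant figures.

M_n ≈ 741 kip·ft

Assume both steels yield.
a = (A_s − A'_s) f_y/(0.85 f'_c b) = (6.64 − 1.83) × 60/(0.85 × 3 × 11.6) = 9.757 in.
c = a/β₁ = 9.757/0.85 = 11.479 in; ε'_s = 0.003(c − d')/c = 0.0023 ≥ ε_y = 0.0021, so the compression steel yields.
M_n = (A_s − A'_s) f_y (d − a/2) + A'_s f_y (d − d') = 288.6 × (26.6 − 4.8785) + 109.8 × (26.6 − 2.7) = 6268.8 + 2624.2 = 8893.0 kip·in = 8893.0/12 = 741.08 kip·ft.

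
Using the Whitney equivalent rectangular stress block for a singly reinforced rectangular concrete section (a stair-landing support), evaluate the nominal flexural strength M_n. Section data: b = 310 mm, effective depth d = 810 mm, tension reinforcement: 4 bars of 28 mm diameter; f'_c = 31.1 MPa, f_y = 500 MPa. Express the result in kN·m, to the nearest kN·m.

M_n ≈ 905 kN·m

A_s = 4 × 616 = 2464 mm².
T = A_s f_y = 2464 × 500 = 1232000 N = 1232 kN.
From C = T: a = T/(0.85 f'_c b) = 1232000/(0.85 × 31.1 × 310) = 150.34 mm.
M_n = T(d − a/2) = 1232 kN × (810 − 75.17) mm = 905.31 kN·m.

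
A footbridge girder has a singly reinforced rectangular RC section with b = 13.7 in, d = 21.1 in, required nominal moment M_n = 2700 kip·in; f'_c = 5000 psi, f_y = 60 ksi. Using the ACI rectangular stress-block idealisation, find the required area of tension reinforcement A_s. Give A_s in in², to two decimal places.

From M_n = 0.85 f'_c a b (d − a/2):
a = d − √(d² − 2M_n/(0.85 f'_c b)) = 21.1 − √(21.1² − 2 × 2700/(0.85 × 5 × 13.7)) = 2.326 in.
A_s = 0.85 f'_c a b / f_y = 0.85 × 5 × 2.326 × 13.7 / 60 = 2.257 in².

A_s ≈ 2.26 in²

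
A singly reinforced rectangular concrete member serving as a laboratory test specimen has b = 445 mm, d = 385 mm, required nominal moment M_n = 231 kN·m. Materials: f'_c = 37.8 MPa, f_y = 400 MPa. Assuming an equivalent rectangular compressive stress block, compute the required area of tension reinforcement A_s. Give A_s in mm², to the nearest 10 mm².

A_s ≈ 1590 mm²

With M_n = 0.85 f'_c a b (d − a/2), solve the quadratic for a:
a = d − √(d² − 2M_n/(0.85 f'_c b)) = 385 − √(385² − 2 × 231×10⁶/(0.85 × 37.8 × 445)) = 44.54 mm.
A_s = 0.85 f'_c a b / f_y = 0.85 × 37.8 × 44.54 × 445 / 400 = 1592.1 mm².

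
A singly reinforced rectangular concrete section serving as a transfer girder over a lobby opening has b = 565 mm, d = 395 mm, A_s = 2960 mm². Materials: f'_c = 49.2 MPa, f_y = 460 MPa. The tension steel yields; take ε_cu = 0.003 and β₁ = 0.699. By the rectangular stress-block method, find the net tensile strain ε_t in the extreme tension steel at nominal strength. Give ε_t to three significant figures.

a = A_s f_y/(0.85 f'_c b) = 57.63 mm.
β₁ = 0.699, so c = a/β₁ = 57.63/0.699 = 82.45 mm.
From the linear strain diagram with ε_cu = 0.003: ε_t = 0.003 (d − c)/c = 0.003 × (395 − 82.45)/82.45 = 0.0114.
Since ε_t ≥ 0.005, the section is tension-controlled.

ε_t ≈ 0.0114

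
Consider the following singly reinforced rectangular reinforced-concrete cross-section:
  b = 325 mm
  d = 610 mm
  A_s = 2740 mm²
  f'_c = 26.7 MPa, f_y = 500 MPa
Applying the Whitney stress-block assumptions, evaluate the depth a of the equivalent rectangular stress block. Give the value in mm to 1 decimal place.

a ≈ 185.7 mm

T = A_s f_y = 2740 × 500 = 1370000 N = 1370 kN.
Setting C = 0.85 f'_c a b equal to T: a = 1370000/(0.85 × 26.7 × 325) = 185.7 mm.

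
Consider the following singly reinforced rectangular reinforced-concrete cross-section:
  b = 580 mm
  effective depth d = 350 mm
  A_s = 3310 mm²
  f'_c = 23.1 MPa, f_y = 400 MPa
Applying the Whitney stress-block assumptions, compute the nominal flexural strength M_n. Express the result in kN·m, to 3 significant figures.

T = A_s f_y = 3310 × 400 = 1324000 N = 1324 kN.
From C = T: a = T/(0.85 f'_c b) = 1324000/(0.85 × 23.1 × 580) = 116.26 mm.
M_n = T(d − a/2) = 1324 kN × (350 − 58.13) mm = 386.44 kN·m.

M_n ≈ 386 kN·m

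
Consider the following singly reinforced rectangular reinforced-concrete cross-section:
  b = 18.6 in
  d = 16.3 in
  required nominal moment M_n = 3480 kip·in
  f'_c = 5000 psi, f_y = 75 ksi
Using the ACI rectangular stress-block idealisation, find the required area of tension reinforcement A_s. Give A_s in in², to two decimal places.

From M_n = 0.85 f'_c a b (d − a/2):
a = d − √(d² − 2M_n/(0.85 f'_c b)) = 16.3 − √(16.3² − 2 × 3480/(0.85 × 5 × 18.6)) = 2.972 in.
A_s = 0.85 f'_c a b / f_y = 0.85 × 5 × 2.972 × 18.6 / 75 = 3.132 in².

A_s ≈ 3.13 in²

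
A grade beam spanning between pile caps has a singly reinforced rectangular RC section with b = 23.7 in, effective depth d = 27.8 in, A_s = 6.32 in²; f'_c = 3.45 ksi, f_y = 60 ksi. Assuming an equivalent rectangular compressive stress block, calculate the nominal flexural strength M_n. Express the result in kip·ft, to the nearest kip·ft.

M_n ≈ 792 kip·ft

T = A_s f_y = 6.32 × 60 = 379.2 kips.
a = T/(0.85 f'_c b) = 379.2/(0.85 × 3.45 × 23.7) = 5.456 in.
M_n = T(d − a/2) = 379.2 × (27.8 − 2.728) = 9507.3 kip·in = 9507.3/12 = 792.28 kip·ft.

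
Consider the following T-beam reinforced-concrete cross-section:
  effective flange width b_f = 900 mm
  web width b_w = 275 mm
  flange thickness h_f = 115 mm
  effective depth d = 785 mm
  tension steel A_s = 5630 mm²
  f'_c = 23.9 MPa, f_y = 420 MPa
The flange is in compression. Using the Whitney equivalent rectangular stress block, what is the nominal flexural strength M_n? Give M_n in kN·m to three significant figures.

Tension: T = A_s f_y = 5630 × 420 = 2364600 N.
Try a within the flange: a = T/(0.85 f'_c b_f) = 2364600/(0.85 × 23.9 × 900) = 129.33 mm.
a = 129.33 > h_f = 115 mm: the block extends into the web. Split into flange-overhang and web parts.
C_f = 0.85 f'_c (b_f − b_w) h_f = 0.85 × 23.9 × (900 − 275) × 115 = 1460141 N.
Remaining web compression depth: a_w = (T − C_f)/(0.85 f'_c b_w) = (2364600 − 1460141)/(0.85 × 23.9 × 275) = 161.90 mm.
M_n = C_f(d − h_f/2) + (T − C_f)(d − a_w/2) = 1460141 × (785 − 57.5) + 904459 × (785 − 80.95) = 1062.25 + 636.78 = 1699.03 × 10⁶ N·mm.
M_n = 1699.03 kN·m.

M_n ≈ 1700 kN·m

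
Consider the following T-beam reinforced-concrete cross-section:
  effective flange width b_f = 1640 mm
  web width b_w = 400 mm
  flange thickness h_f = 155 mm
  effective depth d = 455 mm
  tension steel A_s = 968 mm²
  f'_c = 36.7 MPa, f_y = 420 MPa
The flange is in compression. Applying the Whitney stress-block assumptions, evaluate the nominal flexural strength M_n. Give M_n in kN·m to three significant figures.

Tension: T = A_s f_y = 968 × 420 = 406560 N.
Try a within the flange: a = T/(0.85 f'_c b_f) = 406560/(0.85 × 36.7 × 1640) = 7.95 mm.
Since a = 7.95 ≤ h_f = 155 mm, the stress block lies entirely in the flange; analyse as a rectangular beam of width b_f.
M_n = T(d − a/2) = 406560 × (455 − 3.975) = 183.37 × 10⁶ N·mm.
M_n = 183.37 kN·m.

M_n ≈ 183 kN·m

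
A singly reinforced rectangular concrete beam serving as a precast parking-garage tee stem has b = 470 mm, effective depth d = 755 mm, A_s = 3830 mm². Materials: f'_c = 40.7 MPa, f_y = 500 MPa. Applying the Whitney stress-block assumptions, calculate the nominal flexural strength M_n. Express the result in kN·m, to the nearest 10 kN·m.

T = A_s f_y = 3830 × 500 = 1915000 N = 1915 kN.
From C = T: a = T/(0.85 f'_c b) = 1915000/(0.85 × 40.7 × 470) = 117.78 mm.
M_n = T(d − a/2) = 1915 kN × (755 − 58.89) mm = 1333.05 kN·m.

M_n ≈ 1330 kN·m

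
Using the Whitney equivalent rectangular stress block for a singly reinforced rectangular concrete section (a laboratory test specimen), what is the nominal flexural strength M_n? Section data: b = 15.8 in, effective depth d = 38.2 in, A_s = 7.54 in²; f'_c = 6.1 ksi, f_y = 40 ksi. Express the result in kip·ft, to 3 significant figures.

T = A_s f_y = 7.54 × 40 = 301.6 kips.
a = T/(0.85 f'_c b) = 301.6/(0.85 × 6.1 × 15.8) = 3.682 in.
M_n = T(d − a/2) = 301.6 × (38.2 − 1.841) = 10965.9 kip·in = 10965.9/12 = 913.83 kip·ft.

M_n ≈ 914 kip·ft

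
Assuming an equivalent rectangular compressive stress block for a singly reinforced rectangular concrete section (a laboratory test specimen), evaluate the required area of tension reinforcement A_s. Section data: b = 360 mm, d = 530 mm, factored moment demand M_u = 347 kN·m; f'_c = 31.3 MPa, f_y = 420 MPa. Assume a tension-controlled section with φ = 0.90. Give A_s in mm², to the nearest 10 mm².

A_s ≈ 1880 mm²

M_n = M_u/φ = 347/0.90 = 385.556 kN·m.
With M_n = 0.85 f'_c a b (d − a/2), solve the quadratic for a:
a = d − √(d² − 2M_n/(0.85 f'_c b)) = 530 − √(530² − 2 × 385.556×10⁶/(0.85 × 31.3 × 360)) = 82.35 mm.
A_s = 0.85 f'_c a b / f_y = 0.85 × 31.3 × 82.35 × 360 / 420 = 1877.9 mm².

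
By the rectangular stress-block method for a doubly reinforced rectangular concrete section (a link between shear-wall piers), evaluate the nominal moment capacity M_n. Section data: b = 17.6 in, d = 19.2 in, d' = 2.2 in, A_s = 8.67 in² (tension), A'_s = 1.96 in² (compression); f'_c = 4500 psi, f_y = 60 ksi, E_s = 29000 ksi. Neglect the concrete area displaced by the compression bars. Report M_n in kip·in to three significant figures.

Assume both steels yield.
a = (A_s − A'_s) f_y/(0.85 f'_c b) = (8.67 − 1.96) × 60/(0.85 × 4.5 × 17.6) = 5.980 in.
c = a/β₁ = 5.980/0.825 = 7.248 in; ε'_s = 0.003(c − d')/c = 0.0021 ≥ ε_y = 0.0021, so the compression steel yields.
M_n = (A_s − A'_s) f_y (d − a/2) + A'_s f_y (d − d') = 402.6 × (19.2 − 2.99) + 117.6 × (19.2 − 2.2) = 6526.1 + 1999.2 = 8525.3 kip·in.

M_n ≈ 8530 kip·in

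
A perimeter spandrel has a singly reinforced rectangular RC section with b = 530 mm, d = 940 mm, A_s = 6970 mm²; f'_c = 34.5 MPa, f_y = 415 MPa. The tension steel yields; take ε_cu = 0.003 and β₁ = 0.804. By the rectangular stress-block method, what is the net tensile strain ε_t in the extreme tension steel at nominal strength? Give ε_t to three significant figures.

a = A_s f_y/(0.85 f'_c b) = 186.11 mm.
β₁ = 0.804, so c = a/β₁ = 186.11/0.804 = 231.48 mm.
From the linear strain diagram with ε_cu = 0.003: ε_t = 0.003 (d − c)/c = 0.003 × (940 − 231.48)/231.48 = 0.00918.
Since ε_t ≥ 0.005, the section is tension-controlled.

ε_t ≈ 0.00918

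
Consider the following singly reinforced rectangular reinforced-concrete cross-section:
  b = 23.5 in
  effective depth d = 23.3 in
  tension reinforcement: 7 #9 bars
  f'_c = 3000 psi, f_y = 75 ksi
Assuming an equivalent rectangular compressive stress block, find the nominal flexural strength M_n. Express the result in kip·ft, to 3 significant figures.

M_n ≈ 828 kip·ft

A_s = 7 × 1 = 7 in².
T = A_s f_y = 7 × 75 = 525 kips.
a = T/(0.85 f'_c b) = 525/(0.85 × 3 × 23.5) = 8.761 in.
M_n = T(d − a/2) = 525 × (23.3 − 4.3805) = 9932.7 kip·in = 9932.7/12 = 827.73 kip·ft.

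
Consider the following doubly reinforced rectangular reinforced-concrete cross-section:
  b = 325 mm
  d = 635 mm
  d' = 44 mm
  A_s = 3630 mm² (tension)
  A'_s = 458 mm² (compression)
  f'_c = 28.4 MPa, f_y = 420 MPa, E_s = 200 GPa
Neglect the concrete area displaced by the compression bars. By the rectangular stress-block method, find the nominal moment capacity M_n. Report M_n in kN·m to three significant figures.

M_n ≈ 847 kN·m

Assume both tension and compression steel yield.
Net tension couple steel: A_s − A'_s = 3172 mm².
a = (A_s − A'_s) f_y / (0.85 f'_c b) = 1332240/(0.85 × 28.4 × 325) = 169.81 mm.
c = a/β₁ = 169.81/0.847 = 200.48 mm; ε'_s = 0.003(c − d')/c = 0.0023 ≥ f_y/E_s = 0.0021, so compression steel does yield.
M_n = (A_s − A'_s) f_y (d − a/2) + A'_s f_y (d − d') = [1332240 × (635 − 84.905) + 192360 × (635 − 44)] × 10⁻⁶ = 732.86 + 113.68 = 846.54 kN·m.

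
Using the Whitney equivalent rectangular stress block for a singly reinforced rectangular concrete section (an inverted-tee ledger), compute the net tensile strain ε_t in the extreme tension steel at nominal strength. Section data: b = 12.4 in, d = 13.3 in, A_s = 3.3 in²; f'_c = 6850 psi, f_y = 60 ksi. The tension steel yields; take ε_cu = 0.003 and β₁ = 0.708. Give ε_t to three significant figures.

ε_t ≈ 0.00730

a = A_s f_y/(0.85 f'_c b) = 2.742 in.
β₁ = 0.708, so c = a/β₁ = 2.742/0.708 = 3.873 in.
From the linear strain diagram with ε_cu = 0.003: ε_t = 0.003 (d − c)/c = 0.003 × (13.3 − 3.873)/3.873 = 0.00730.
Since ε_t ≥ 0.005, the section is tension-controlled.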